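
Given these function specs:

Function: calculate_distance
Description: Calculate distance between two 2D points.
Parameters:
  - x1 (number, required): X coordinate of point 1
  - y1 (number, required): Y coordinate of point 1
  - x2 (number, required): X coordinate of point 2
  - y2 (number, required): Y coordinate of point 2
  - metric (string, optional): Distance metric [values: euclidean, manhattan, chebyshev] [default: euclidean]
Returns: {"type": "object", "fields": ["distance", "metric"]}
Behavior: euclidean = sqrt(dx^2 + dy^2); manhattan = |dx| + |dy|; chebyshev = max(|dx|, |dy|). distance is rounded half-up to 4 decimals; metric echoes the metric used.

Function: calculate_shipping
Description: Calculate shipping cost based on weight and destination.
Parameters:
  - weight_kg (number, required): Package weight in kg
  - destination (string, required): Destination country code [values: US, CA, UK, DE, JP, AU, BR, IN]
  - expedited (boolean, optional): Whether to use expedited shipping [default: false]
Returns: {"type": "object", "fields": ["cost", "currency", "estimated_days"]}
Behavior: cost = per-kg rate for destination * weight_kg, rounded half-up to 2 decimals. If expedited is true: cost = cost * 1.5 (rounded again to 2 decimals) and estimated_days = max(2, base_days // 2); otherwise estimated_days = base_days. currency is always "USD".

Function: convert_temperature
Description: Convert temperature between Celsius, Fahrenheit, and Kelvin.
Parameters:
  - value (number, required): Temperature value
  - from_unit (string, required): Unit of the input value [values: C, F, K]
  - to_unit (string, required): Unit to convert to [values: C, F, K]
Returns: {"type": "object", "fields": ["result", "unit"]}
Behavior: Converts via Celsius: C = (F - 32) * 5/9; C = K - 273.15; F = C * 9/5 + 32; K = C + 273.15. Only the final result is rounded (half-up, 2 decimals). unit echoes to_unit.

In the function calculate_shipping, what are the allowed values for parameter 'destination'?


The calculate_shipping spec declares:
  - destination (string, required): Destination country code [values: US, CA, UK, DE, JP, AU, BR, IN]
Allowed values:
US, CA, UK, DE, JP, AU, BR, IN


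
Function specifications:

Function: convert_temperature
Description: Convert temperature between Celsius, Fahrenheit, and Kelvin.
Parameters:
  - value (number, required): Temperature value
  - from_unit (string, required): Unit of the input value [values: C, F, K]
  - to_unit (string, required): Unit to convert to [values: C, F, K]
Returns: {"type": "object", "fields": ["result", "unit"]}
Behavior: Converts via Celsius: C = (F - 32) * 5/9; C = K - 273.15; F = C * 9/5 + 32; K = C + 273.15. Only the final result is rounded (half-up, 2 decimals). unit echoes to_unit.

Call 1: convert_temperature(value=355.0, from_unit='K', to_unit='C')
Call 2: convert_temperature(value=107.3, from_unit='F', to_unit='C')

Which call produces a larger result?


Call 1:
  To C: 355 - 273.15 = 81.85
  Target is C: 81.85
  Round to 2 decimals: 81.85
  -> 81.85 C
Call 2:
  To C: (107.3 - 32) * 5/9 = 41.833333
  Target is C: 41.833333
  Round to 2 decimals: 41.83
  -> 41.83 C
Call 1 (81.85 C)


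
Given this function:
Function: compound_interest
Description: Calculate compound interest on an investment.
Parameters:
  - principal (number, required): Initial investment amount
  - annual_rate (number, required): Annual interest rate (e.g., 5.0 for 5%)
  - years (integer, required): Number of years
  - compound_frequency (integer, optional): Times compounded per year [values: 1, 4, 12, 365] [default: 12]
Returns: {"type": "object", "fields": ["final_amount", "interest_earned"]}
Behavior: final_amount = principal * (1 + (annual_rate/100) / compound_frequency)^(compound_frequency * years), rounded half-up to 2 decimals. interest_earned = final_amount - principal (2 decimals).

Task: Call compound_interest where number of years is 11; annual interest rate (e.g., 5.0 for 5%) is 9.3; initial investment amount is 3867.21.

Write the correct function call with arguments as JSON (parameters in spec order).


Mapping each described value to its parameter name:
  'Number of years' -> years = 11
  'Annual interest rate (e.g., 5.0 for 5%)' -> annual_rate = 9.3
  'Initial investment amount' -> principal = 3867.21
compound_interest({"principal": 3867.21, "annual_rate": 9.3, "years": 11})


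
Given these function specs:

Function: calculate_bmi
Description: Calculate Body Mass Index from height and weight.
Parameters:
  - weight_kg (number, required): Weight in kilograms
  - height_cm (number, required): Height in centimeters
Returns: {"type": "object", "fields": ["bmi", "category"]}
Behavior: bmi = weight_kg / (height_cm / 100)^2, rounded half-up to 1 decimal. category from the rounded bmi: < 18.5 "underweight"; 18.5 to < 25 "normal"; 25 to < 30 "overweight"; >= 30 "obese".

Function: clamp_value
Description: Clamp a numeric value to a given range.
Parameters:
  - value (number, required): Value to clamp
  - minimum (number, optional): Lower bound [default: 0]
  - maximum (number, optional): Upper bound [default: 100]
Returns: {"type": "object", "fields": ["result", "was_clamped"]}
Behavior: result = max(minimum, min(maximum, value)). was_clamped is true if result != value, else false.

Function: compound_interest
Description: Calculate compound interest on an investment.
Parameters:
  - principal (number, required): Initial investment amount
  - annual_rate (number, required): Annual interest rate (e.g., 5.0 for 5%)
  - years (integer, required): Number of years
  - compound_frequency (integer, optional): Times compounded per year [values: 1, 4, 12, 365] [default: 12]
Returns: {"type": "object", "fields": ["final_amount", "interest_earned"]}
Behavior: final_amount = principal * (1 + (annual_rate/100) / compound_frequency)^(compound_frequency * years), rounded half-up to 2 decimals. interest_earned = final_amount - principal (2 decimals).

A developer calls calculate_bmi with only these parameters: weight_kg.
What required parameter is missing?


Required parameters: weight_kg, height_cm
Provided: weight_kg
Missing: height_cm
height_cm


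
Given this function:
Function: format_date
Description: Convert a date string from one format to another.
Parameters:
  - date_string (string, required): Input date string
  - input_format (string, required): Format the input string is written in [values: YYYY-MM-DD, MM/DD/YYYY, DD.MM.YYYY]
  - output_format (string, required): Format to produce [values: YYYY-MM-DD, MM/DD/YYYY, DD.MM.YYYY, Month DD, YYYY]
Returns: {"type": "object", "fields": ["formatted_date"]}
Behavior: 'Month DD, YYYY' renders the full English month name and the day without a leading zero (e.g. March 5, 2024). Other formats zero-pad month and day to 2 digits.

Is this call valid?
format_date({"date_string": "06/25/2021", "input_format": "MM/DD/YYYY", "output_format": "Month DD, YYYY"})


Checking all required parameters present and types match... All valid.
Valid


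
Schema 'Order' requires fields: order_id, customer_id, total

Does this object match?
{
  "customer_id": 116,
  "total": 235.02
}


Checking required fields...
Missing: order_id
Invalid - missing required field 'order_id'


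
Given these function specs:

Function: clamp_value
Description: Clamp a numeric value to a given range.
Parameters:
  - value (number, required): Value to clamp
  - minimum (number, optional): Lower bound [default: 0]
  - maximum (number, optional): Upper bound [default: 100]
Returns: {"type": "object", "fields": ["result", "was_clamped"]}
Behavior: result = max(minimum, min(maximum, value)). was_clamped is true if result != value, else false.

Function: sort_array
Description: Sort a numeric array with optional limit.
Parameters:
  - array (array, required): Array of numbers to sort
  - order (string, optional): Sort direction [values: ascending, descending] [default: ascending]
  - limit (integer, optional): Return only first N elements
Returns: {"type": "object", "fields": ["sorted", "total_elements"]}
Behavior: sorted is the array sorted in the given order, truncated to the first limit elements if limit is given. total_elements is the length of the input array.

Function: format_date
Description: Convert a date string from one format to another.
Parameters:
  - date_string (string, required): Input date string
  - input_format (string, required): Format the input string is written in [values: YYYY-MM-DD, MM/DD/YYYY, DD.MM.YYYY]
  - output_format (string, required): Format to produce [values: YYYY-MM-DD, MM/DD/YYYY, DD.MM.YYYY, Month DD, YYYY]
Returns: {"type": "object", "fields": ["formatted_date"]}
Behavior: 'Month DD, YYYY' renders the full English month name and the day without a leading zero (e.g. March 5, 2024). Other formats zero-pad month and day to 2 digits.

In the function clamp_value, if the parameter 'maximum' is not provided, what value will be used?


The clamp_value spec declares:
  - maximum (number, optional): Upper bound [default: 100]
Default:
100


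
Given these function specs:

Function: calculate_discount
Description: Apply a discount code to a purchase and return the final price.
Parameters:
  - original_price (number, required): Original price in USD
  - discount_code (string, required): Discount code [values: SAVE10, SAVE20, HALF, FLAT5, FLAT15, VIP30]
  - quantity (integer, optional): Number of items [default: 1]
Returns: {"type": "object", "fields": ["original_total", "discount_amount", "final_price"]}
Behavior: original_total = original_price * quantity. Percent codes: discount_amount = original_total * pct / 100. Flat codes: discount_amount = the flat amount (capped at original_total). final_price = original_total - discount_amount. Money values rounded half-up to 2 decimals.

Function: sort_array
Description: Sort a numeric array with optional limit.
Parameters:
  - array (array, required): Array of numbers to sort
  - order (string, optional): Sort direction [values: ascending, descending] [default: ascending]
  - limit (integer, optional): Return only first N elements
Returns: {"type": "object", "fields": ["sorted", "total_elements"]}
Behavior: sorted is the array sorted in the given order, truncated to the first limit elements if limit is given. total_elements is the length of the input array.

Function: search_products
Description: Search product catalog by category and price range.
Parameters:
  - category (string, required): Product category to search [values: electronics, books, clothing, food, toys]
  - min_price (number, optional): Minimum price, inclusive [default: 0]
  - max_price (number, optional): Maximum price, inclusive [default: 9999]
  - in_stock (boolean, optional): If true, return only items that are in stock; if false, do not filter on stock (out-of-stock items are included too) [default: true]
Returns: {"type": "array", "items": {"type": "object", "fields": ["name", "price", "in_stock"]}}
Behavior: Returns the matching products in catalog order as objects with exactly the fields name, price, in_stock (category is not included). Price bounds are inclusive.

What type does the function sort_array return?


The sort_array spec declares Returns: {"type": "object", "fields": ["sorted", "total_elements"]}
Type:
object


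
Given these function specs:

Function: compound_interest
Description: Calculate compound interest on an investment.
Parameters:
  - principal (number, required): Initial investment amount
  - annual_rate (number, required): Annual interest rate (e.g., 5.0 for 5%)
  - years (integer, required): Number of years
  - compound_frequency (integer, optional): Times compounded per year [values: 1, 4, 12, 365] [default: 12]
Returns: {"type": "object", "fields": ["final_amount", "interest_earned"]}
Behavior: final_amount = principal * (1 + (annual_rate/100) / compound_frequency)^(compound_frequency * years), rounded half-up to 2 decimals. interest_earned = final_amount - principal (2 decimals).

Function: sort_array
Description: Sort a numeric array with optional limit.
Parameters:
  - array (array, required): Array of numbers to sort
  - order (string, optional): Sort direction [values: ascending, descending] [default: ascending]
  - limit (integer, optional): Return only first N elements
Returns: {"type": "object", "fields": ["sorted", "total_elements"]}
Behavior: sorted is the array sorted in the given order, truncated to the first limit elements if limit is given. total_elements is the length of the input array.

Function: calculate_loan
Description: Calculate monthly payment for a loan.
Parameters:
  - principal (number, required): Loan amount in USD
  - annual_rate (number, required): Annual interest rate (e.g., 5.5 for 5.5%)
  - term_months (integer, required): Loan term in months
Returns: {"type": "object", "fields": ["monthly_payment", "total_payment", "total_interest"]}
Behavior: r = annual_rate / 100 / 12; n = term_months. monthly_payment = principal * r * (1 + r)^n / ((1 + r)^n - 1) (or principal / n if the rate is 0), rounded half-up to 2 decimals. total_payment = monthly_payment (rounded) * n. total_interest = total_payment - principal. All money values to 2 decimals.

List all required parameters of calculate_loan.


Parameters of calculate_loan and their required/optional flag:
  principal: required
  annual_rate: required
  term_months: required
annual_rate, principal, term_months


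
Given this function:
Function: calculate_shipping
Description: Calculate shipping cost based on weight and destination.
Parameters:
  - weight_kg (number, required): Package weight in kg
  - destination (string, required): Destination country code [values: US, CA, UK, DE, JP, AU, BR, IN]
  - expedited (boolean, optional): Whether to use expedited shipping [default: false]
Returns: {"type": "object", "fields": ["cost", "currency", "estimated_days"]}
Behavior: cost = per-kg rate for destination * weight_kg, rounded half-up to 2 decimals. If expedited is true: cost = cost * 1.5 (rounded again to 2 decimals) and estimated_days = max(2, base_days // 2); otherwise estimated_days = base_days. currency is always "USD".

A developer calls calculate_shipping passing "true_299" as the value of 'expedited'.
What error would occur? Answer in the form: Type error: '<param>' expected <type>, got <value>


Spec: 'expedited' is declared as boolean; "true_299" is a string.
Type error: 'expedited' expected boolean, got "true_299"


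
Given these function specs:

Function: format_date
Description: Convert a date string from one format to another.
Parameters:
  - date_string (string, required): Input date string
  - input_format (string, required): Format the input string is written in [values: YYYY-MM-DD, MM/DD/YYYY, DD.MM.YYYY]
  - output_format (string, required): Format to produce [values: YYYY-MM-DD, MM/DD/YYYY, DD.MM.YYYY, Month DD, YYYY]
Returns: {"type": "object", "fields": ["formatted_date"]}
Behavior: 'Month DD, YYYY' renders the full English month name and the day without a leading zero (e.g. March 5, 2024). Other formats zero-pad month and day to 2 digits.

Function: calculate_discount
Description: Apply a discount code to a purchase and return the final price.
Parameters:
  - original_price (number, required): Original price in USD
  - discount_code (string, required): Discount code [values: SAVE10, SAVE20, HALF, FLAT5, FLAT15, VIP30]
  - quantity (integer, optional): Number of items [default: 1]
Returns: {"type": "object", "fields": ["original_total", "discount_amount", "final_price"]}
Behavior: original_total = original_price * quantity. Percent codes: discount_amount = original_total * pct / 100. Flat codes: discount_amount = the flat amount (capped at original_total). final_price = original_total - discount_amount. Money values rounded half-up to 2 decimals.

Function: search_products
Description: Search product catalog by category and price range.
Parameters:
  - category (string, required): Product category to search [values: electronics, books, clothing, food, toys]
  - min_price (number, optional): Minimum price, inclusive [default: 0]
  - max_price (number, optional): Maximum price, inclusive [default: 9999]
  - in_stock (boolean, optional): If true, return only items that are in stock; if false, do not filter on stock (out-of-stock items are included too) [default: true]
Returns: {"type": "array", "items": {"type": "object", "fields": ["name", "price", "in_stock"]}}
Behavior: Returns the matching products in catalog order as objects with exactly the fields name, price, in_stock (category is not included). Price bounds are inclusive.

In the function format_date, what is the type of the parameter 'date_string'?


The format_date spec declares:
  - date_string (string, required): Input date string
Type:
string


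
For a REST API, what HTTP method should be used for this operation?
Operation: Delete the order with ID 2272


GET = read, POST = create, PUT = update/replace, DELETE = remove
This operation is a removal.
DELETE


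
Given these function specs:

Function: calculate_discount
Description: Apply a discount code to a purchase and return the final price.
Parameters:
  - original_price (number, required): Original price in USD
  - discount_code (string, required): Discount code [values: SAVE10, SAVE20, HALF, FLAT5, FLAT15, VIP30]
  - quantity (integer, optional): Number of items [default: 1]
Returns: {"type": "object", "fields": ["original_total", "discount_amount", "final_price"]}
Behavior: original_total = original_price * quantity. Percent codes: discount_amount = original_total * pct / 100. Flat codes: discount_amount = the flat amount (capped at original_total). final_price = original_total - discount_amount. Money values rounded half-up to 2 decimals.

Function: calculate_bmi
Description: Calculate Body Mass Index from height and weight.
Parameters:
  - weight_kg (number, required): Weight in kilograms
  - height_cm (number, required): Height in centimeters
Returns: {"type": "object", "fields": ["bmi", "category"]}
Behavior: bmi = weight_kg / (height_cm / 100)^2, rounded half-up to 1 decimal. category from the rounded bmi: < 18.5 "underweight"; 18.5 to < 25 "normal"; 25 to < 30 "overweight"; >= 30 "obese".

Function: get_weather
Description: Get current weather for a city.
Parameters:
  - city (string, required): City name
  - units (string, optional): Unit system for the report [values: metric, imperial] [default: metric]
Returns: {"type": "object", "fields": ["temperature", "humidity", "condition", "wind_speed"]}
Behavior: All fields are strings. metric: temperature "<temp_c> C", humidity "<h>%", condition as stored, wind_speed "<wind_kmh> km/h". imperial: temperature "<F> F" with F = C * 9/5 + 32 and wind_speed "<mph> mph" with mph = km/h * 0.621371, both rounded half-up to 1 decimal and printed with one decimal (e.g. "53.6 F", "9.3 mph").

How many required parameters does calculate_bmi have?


Parameters of calculate_bmi: weight_kg (required), height_cm (required)
Required count:
2


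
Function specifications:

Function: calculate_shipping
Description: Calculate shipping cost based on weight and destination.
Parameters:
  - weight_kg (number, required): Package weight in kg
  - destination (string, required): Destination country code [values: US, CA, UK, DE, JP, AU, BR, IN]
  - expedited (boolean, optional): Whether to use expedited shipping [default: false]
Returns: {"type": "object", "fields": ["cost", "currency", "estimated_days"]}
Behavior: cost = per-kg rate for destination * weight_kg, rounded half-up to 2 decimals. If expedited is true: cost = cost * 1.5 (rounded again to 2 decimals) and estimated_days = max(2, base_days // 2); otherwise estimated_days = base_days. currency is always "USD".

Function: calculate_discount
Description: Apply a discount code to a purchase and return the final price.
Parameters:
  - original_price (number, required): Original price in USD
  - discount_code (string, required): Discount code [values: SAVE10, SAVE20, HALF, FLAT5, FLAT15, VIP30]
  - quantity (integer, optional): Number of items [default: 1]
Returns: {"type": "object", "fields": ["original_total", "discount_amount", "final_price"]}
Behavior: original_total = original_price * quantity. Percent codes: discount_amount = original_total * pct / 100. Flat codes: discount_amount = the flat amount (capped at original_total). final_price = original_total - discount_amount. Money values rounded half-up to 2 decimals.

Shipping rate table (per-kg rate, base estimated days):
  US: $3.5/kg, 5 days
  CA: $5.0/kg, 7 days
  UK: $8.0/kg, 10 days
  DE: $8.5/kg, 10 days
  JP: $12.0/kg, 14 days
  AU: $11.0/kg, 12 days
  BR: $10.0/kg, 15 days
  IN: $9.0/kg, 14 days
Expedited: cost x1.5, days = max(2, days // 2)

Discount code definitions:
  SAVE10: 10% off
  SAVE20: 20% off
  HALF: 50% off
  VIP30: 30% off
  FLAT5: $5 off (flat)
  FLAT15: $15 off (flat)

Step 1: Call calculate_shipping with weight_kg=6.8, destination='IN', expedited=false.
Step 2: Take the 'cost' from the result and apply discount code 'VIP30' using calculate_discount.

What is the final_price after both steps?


Step 1: calculate_shipping(weight_kg=6.8, destination=IN, expedited=false)
  Rate for IN: $9.0/kg, base 14 days
  cost = 9.0 * 6.8 = 61.2 -> 61.20
  expedited not set/false: estimated_days = 14
  -> cost = 61.20 USD
Step 2: calculate_discount(original_price=61.2, discount_code=VIP30, quantity=1)
  original_total = 61.2 * 1 = 61.20
  VIP30 = 30% off: discount_amount = 61.20 * 30/100 = 18.36 -> 18.36
  final_price = 61.20 - 18.36 = 42.84
  -> final_price = 42.84
$42.84


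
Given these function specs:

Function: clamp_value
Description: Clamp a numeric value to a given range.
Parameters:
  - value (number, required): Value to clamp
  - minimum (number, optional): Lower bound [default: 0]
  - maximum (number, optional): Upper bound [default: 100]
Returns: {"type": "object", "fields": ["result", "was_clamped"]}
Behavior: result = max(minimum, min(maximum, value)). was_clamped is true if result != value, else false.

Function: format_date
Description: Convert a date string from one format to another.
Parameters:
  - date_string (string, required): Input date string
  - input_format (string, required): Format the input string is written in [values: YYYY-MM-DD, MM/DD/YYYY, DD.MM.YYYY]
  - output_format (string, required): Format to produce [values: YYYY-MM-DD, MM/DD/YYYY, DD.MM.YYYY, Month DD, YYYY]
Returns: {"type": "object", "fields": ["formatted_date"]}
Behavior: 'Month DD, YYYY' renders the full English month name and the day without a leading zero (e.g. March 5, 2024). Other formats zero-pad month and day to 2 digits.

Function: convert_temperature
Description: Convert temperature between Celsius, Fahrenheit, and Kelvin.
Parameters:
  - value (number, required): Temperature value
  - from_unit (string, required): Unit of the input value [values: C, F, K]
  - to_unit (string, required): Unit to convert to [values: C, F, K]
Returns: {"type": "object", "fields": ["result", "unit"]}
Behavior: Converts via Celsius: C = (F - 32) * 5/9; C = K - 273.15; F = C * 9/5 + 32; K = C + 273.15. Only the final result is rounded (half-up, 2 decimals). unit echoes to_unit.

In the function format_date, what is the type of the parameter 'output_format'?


The format_date spec declares:
  - output_format (string, required): Format to produce [values: YYYY-MM-DD, MM/DD/YYYY, DD.MM.YYYY, Month DD, YYYY]
Type:
string


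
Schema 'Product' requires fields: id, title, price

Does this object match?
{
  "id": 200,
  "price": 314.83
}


Checking required fields...
Missing: title
Invalid - missing required field 'title'


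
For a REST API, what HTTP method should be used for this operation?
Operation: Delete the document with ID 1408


GET = read, POST = create, PUT = update/replace, DELETE = remove
This operation is a removal.
DELETE


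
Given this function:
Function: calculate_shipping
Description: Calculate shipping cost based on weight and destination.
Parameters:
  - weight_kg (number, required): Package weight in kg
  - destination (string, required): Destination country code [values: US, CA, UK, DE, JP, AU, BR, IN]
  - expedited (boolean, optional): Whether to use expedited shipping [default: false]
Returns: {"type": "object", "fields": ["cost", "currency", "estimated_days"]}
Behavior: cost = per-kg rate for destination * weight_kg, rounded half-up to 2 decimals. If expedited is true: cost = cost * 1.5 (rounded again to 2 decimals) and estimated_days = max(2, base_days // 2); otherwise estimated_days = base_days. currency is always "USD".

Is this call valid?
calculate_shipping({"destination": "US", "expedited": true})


Checking required parameters...
Missing required parameter: weight_kg
Invalid - missing required parameter 'weight_kg'


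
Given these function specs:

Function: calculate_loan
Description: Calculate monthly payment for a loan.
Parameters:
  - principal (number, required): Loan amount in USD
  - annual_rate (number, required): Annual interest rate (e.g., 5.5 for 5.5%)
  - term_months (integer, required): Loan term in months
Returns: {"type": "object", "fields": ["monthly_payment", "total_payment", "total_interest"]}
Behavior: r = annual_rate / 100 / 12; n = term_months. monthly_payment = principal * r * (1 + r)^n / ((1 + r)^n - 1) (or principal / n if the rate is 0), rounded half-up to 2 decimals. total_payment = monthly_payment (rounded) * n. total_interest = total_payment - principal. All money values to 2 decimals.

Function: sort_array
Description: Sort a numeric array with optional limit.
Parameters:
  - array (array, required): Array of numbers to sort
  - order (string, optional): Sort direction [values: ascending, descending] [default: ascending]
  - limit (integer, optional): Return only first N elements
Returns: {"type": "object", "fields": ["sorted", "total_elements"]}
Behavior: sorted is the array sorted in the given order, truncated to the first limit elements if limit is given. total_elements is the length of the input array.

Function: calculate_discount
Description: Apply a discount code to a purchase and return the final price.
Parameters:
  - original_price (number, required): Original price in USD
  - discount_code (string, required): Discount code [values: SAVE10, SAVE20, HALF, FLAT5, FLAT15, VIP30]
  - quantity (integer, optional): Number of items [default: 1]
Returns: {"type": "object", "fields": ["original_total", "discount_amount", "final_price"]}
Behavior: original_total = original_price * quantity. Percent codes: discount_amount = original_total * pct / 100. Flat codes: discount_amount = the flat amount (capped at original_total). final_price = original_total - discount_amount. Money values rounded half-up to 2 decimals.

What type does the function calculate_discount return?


The calculate_discount spec declares Returns: {"type": "object", "fields": ["original_total", "discount_amount", "final_price"]}
Type:
object


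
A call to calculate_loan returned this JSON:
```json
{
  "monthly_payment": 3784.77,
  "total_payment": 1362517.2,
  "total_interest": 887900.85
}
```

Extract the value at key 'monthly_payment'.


3784.77


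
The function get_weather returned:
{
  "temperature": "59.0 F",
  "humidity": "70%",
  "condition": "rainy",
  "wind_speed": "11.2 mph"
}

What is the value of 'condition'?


rainy


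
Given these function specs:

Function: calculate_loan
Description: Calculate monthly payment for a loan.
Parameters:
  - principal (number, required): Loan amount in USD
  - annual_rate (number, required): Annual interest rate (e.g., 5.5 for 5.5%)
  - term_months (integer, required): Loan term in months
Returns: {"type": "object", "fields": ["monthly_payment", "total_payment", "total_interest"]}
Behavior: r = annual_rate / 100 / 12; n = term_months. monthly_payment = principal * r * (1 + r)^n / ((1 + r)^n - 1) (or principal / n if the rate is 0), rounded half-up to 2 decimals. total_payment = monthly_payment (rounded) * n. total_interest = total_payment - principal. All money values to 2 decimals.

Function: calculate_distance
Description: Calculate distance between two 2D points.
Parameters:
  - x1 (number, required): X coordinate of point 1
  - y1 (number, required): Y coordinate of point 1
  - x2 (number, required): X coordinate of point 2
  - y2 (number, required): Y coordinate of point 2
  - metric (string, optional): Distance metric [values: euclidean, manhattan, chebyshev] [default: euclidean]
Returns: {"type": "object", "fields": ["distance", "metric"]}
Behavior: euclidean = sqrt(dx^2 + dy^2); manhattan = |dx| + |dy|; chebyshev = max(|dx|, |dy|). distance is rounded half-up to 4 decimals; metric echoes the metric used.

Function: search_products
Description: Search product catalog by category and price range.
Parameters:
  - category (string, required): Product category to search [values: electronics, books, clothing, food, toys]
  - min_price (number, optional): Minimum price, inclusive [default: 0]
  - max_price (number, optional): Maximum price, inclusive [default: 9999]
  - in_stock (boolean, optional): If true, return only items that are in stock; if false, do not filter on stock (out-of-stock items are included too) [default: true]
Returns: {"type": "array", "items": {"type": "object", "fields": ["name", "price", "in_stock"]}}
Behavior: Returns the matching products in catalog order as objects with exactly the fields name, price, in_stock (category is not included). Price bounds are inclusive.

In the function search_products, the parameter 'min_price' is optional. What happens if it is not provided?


The search_products spec declares:
  - min_price (number, optional): Minimum price, inclusive [default: 0]
It defaults to 0


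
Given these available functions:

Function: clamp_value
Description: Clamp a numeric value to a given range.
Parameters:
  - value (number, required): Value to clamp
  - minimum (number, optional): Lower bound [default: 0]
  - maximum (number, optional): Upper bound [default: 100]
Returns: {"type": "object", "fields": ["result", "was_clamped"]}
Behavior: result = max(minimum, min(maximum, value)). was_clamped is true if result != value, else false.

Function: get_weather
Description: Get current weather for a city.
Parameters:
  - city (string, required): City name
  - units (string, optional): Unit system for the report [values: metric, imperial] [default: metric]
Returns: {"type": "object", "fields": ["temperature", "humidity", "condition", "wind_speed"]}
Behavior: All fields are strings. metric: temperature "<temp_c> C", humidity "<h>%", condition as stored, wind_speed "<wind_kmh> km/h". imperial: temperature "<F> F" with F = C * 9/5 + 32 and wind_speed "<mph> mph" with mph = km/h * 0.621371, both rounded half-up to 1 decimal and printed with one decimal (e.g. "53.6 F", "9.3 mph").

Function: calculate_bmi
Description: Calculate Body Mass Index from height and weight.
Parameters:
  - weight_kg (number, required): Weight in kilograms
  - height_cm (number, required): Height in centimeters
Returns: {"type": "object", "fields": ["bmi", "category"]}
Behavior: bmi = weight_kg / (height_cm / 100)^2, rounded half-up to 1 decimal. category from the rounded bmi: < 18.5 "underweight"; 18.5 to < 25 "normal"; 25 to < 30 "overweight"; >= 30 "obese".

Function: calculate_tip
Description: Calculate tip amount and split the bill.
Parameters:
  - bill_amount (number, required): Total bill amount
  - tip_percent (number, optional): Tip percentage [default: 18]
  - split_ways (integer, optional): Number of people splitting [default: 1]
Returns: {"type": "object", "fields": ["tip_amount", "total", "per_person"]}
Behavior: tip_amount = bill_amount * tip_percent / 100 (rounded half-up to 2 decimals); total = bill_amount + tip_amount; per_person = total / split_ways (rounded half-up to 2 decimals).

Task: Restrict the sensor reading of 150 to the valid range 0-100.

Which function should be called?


The task needs a function whose description is: Clamp a numeric value to a given range.
clamp_value


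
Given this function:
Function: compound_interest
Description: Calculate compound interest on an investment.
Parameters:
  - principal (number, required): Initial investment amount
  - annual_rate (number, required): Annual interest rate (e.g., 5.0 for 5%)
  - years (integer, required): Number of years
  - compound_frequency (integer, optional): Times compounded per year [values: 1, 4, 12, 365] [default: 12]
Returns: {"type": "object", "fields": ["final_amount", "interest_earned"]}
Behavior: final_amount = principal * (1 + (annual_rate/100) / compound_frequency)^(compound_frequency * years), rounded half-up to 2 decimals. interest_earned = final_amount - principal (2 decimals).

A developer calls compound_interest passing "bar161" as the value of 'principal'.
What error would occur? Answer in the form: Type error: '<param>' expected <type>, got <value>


Spec: 'principal' is declared as number; "bar161" is a string.
Type error: 'principal' expected number, got "bar161"


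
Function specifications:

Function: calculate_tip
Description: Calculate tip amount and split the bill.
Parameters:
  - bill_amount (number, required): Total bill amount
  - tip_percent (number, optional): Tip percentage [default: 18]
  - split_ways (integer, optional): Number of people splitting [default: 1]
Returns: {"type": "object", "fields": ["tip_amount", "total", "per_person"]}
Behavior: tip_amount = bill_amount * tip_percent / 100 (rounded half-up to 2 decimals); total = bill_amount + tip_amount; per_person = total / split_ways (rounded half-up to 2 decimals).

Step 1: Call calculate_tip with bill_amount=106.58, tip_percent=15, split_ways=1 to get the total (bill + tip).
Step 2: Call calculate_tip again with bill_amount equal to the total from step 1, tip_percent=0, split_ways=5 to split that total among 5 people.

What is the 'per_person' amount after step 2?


Step 1: calculate_tip(bill_amount=106.58, tip_percent=15, split_ways=1)
  tip_amount = 106.58 * 15/100 = 15.987 -> 15.99
  total = 106.58 + 15.99 = 122.57
  per_person = 122.57 / 1 = 122.57 -> 122.57
  -> total = 122.57
Step 2: calculate_tip(bill_amount=122.57, tip_percent=0, split_ways=5)
  tip_amount = 122.57 * 0/100 = 0 -> 0.00
  total = 122.57 + 0.00 = 122.57
  per_person = 122.57 / 5 = 24.514 -> 24.51
  -> per_person = 24.51
$24.51


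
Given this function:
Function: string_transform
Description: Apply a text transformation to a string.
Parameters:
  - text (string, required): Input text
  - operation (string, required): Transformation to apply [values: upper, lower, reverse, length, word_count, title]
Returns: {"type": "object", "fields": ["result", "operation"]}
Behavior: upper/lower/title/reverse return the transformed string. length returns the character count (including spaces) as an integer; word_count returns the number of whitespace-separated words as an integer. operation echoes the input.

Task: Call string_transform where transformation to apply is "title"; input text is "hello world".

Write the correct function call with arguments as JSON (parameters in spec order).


Mapping each described value to its parameter name:
  'Transformation to apply' -> operation = "title"
  'Input text' -> text = "hello world"
string_transform({"text": "hello world", "operation": "title"})


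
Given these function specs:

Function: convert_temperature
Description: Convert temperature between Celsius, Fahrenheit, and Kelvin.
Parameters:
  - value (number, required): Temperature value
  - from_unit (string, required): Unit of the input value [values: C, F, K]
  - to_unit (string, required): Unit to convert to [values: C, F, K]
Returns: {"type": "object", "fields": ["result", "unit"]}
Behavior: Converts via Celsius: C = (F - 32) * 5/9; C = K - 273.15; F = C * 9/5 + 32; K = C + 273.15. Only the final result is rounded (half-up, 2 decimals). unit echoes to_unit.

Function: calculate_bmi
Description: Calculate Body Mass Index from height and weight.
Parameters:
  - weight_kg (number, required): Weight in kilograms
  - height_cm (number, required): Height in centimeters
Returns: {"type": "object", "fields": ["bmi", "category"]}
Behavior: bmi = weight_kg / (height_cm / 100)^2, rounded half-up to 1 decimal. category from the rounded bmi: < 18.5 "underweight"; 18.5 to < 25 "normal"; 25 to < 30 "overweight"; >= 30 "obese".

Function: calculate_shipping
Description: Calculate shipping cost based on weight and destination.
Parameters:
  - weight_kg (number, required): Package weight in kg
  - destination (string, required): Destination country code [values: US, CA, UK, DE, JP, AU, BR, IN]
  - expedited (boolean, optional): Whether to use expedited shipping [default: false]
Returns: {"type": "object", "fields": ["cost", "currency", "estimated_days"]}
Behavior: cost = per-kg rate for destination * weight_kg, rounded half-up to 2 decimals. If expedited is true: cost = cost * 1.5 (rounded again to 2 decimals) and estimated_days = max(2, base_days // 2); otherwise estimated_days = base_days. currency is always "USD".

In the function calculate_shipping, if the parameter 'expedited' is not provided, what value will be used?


The calculate_shipping spec declares:
  - expedited (boolean, optional): Whether to use expedited shipping [default: false]
Default:
false


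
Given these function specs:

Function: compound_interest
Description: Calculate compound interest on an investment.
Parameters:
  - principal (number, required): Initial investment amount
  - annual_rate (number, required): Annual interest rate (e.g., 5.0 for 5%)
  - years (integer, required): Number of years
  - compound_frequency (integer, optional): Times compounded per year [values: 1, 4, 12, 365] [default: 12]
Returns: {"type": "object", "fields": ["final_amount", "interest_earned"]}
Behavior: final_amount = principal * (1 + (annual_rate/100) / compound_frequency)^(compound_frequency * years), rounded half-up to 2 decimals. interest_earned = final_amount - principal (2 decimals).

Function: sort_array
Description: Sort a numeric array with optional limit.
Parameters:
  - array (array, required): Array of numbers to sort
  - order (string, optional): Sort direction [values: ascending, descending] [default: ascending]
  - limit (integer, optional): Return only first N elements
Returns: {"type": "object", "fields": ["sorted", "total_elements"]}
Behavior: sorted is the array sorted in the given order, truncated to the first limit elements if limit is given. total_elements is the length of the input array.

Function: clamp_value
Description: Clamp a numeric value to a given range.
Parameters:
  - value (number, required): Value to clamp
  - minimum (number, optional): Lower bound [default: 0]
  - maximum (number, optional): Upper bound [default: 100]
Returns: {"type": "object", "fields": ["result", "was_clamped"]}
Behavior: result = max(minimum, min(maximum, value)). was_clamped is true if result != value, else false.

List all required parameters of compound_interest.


Parameters of compound_interest and their required/optional flag:
  principal: required
  annual_rate: required
  years: required
  compound_frequency: optional
annual_rate, principal, years


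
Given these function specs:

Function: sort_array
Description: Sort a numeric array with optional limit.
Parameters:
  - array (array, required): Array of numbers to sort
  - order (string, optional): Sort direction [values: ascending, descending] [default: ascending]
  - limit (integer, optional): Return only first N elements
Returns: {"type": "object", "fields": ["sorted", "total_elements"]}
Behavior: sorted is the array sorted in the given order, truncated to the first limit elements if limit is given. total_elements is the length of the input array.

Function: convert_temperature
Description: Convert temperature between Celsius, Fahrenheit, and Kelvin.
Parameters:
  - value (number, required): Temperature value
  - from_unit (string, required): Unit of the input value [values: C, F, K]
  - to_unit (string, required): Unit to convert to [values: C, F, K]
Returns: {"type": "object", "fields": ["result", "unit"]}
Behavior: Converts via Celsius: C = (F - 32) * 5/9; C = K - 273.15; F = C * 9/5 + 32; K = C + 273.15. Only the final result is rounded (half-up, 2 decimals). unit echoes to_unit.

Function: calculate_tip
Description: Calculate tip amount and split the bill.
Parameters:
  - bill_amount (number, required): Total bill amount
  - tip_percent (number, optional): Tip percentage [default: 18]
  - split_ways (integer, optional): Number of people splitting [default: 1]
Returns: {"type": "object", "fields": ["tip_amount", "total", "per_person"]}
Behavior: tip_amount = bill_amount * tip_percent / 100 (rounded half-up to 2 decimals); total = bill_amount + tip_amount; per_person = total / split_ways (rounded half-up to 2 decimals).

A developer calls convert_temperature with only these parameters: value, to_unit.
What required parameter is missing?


Required parameters: value, from_unit, to_unit
Provided: value, to_unit
Missing: from_unit
from_unit
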